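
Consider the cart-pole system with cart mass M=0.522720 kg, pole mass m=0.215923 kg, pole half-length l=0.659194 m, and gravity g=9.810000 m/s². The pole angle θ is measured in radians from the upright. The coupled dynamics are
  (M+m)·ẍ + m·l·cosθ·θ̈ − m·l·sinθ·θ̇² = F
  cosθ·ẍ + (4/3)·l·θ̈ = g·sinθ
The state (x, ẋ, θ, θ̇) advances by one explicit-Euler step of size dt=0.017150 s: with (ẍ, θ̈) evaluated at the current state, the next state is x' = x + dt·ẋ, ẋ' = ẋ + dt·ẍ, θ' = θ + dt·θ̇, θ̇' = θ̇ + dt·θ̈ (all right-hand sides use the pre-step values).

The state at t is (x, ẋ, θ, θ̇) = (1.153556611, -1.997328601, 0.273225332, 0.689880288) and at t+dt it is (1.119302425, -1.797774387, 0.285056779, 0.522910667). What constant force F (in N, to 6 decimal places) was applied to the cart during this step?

ẍ = (ẋ'−ẋ)/dt = (-1.797774387−-1.997328601)/0.017150 = 11.635814
θ̈ = (θ̇'−θ̇)/dt = (0.522910667−0.689880288)/0.017150 = -9.735838
sinθ=0.269839, cosθ=0.962906
F = (M+m)·ẍ + m·l·cosθ·θ̈ − m·l·sinθ·θ̇² = 8.594713 + -1.334348 − 0.018279 = 7.242085

F = 7.242085 N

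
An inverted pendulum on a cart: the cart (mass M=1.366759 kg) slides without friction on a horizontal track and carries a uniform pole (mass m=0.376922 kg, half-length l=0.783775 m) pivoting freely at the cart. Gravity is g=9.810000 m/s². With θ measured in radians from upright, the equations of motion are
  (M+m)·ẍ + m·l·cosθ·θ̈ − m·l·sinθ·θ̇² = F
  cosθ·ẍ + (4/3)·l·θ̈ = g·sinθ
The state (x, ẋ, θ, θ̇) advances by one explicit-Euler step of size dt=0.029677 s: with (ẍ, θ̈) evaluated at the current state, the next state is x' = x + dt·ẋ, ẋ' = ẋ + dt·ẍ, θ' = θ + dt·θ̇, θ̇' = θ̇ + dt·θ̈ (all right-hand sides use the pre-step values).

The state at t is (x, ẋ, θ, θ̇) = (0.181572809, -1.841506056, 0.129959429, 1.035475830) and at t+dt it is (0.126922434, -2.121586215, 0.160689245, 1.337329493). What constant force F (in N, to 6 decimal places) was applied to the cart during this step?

ẍ = (ẋ'−ẋ)/dt = (-2.121586215−-1.841506056)/0.029677 = -9.437617
θ̈ = (θ̇'−θ̇)/dt = (1.337329493−1.035475830)/0.029677 = 10.171300
sinθ=0.129594, cosθ=0.991567
F = (M+m)·ẍ + m·l·cosθ·θ̈ − m·l·sinθ·θ̇² = -16.456193 + 2.979487 − 0.041049 = -13.517756

F = -13.517756 N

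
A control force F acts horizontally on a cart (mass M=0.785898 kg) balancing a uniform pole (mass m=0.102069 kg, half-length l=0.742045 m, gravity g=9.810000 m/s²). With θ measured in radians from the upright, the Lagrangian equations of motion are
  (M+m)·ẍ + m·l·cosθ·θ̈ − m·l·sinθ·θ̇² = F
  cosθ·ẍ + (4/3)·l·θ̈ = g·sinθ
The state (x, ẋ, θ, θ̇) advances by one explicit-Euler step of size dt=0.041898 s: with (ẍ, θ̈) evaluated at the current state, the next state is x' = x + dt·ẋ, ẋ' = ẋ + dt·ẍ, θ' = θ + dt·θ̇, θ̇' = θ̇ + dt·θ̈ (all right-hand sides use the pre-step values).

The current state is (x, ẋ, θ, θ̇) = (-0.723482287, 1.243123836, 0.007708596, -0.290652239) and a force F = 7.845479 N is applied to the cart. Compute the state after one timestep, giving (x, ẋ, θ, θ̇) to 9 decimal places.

(-0.671397885, 1.647932063, -0.004469152, -0.696585688)

sinθ=0.007708520, cosθ=0.999970289
temp = (F + m·l·θ̇²·sinθ)/(M+m) = (7.845479 + 0.000049322)/0.887967 = 8.835382759
θ̈ = (g·sinθ − cosθ·temp)/(l·(4/3 − m·cos²θ/(M+m))) = -9.688611615
ẍ = temp − m·l·θ̈·cosθ/(M+m) = 9.661755380
Euler: x'=-0.723482287+0.041898·1.243123836=-0.671397885, ẋ'=1.243123836+0.041898·9.661755380=1.647932063
       θ'=0.007708596+0.041898·-0.290652239=-0.004469152, θ̇'=-0.290652239+0.041898·-9.688611615=-0.696585688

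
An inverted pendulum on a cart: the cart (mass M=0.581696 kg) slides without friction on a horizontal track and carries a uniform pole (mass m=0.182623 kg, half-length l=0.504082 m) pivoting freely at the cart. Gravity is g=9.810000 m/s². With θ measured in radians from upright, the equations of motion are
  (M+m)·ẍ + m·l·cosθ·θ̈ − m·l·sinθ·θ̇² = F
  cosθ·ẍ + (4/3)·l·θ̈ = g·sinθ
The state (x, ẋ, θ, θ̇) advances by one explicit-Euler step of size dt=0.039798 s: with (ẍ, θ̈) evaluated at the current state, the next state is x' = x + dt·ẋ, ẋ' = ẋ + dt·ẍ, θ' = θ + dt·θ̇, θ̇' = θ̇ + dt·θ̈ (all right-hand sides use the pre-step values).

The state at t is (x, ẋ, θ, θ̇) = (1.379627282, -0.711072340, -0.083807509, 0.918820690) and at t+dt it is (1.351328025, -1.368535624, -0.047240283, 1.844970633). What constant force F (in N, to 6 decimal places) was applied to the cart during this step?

ẍ = (ẋ'−ẋ)/dt = (-1.368535624−-0.711072340)/0.039798 = -16.520008
θ̈ = (θ̇'−θ̇)/dt = (1.844970633−0.918820690)/0.039798 = 23.271268
sinθ=-0.083709, cosθ=0.996490
F = (M+m)·ẍ + m·l·cosθ·θ̈ − m·l·sinθ·θ̇² = -12.626556 + 2.134763 − -0.006506 = -10.485287

F = -10.485287 N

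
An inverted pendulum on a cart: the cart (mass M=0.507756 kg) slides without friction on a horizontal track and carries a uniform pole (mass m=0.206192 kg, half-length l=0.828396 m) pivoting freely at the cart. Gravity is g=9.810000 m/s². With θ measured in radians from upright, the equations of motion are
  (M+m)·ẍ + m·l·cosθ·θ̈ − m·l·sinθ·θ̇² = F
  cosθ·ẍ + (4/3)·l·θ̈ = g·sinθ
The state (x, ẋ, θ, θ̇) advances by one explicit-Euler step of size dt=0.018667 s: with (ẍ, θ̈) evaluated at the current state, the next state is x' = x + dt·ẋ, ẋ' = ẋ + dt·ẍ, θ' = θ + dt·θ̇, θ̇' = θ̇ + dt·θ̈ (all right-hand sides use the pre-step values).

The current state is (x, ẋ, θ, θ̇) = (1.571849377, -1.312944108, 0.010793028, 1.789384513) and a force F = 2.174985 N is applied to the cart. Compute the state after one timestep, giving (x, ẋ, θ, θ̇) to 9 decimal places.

sinθ=0.010792818, cosθ=0.999941756
temp = (F + m·l·θ̇²·sinθ)/(M+m) = (2.174985 + 0.005902718)/0.713948 = 3.054687061
θ̈ = (g·sinθ − cosθ·temp)/(l·(4/3 − m·cos²θ/(M+m))) = -3.407598776
ẍ = temp − m·l·θ̈·cosθ/(M+m) = 3.869891209
Euler: x'=1.571849377+0.018667·-1.312944108=1.547340649, ẋ'=-1.312944108+0.018667·3.869891209=-1.240704849
       θ'=0.010793028+0.018667·1.789384513=0.044195469, θ̇'=1.789384513+0.018667·-3.407598776=1.725774867

(1.547340649, -1.240704849, 0.044195469, 1.725774867)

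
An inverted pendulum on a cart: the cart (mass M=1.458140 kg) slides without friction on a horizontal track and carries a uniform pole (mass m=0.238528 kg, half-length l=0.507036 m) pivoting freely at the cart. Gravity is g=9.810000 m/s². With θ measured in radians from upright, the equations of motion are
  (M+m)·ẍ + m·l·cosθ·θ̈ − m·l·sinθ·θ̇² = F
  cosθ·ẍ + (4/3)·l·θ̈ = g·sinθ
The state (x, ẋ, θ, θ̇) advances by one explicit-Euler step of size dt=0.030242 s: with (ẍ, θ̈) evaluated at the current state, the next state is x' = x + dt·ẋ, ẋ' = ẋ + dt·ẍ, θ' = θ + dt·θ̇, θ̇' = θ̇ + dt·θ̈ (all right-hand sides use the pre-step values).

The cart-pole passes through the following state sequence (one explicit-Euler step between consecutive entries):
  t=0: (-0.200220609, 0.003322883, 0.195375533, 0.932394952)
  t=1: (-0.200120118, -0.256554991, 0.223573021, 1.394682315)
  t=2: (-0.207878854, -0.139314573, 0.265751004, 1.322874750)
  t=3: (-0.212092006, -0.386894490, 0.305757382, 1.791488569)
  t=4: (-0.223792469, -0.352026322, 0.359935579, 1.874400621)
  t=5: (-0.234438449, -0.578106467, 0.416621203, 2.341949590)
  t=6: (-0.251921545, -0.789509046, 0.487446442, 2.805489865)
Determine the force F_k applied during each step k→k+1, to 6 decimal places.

step 0→1:
  ẍ = (ẋ'−ẋ)/dt = (-0.256554991−0.003322883)/0.030242 = -8.593277
  θ̈ = (θ̇'−θ̇)/dt = (1.394682315−0.932394952)/0.030242 = 15.286270
  sinθ=0.194135, cosθ=0.980975
  F = (M+m)·ẍ + m·l·cosθ·θ̈ − m·l·sinθ·θ̇² = -14.579938 + 1.813583 − 0.020412 = -12.786766
step 1→2:
  ẍ = (ẋ'−ẋ)/dt = (-0.139314573−-0.256554991)/0.030242 = 3.876742
  θ̈ = (θ̇'−θ̇)/dt = (1.322874750−1.394682315)/0.030242 = -2.374432
  sinθ=0.221715, cosθ=0.975111
  F = (M+m)·ẍ + m·l·cosθ·θ̈ − m·l·sinθ·θ̇² = 6.577543 + -0.280022 − 0.052158 = 6.245363
step 2→3:
  ẍ = (ẋ'−ẋ)/dt = (-0.386894490−-0.139314573)/0.030242 = -8.186625
  θ̈ = (θ̇'−θ̇)/dt = (1.791488569−1.322874750)/0.030242 = 15.495464
  sinθ=0.262634, cosθ=0.964896
  F = (M+m)·ẍ + m·l·cosθ·θ̈ − m·l·sinθ·θ̇² = -13.889985 + 1.808269 − 0.055586 = -12.137302
step 3→4:
  ẍ = (ẋ'−ẋ)/dt = (-0.352026322−-0.386894490)/0.030242 = 1.152972
  θ̈ = (θ̇'−θ̇)/dt = (1.874400621−1.791488569)/0.030242 = 2.741619
  sinθ=0.301016, cosθ=0.953619
  F = (M+m)·ẍ + m·l·cosθ·θ̈ − m·l·sinθ·θ̇² = 1.956210 + 0.316199 − 0.116841 = 2.155568
step 4→5:
  ẍ = (ẋ'−ẋ)/dt = (-0.578106467−-0.352026322)/0.030242 = -7.475701
  θ̈ = (θ̇'−θ̇)/dt = (2.341949590−1.874400621)/0.030242 = 15.460253
  sinθ=0.352214, cosθ=0.935920
  F = (M+m)·ẍ + m·l·cosθ·θ̈ − m·l·sinθ·θ̇² = -12.683782 + 1.749981 − 0.149661 = -11.083463
step 5→6:
  ẍ = (ẋ'−ẋ)/dt = (-0.789509046−-0.578106467)/0.030242 = -6.990364
  θ̈ = (θ̇'−θ̇)/dt = (2.805489865−2.341949590)/0.030242 = 15.327699
  sinθ=0.404673, cosθ=0.914461
  F = (M+m)·ẍ + m·l·cosθ·θ̈ − m·l·sinθ·θ̇² = -11.860326 + 1.695198 − 0.268434 = -10.433562

F_0 = -12.786766 N
F_1 = 6.245363 N
F_2 = -12.137302 N
F_3 = 2.155568 N
F_4 = -11.083463 N
F_5 = -10.433562 N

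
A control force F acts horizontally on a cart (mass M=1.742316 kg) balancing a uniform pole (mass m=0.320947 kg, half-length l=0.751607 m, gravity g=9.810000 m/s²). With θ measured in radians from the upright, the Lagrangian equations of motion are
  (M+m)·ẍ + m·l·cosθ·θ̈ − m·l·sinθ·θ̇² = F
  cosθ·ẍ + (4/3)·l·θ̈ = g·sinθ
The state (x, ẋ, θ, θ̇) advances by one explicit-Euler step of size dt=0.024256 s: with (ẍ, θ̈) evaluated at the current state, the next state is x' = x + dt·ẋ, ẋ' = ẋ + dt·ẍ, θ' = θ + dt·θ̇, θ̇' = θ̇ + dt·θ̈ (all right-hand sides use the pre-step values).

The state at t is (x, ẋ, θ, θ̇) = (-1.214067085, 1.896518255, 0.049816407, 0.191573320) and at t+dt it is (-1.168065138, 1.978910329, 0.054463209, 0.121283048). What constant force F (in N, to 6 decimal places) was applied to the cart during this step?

F = 6.309821 N

ẍ = (ẋ'−ẋ)/dt = (1.978910329−1.896518255)/0.024256 = 3.396771
θ̈ = (θ̇'−θ̇)/dt = (0.121283048−0.191573320)/0.024256 = -2.897851
sinθ=0.049796, cosθ=0.998759
F = (M+m)·ẍ + m·l·cosθ·θ̈ − m·l·sinθ·θ̇² = 7.008432 + -0.698170 − 0.000441 = 6.309821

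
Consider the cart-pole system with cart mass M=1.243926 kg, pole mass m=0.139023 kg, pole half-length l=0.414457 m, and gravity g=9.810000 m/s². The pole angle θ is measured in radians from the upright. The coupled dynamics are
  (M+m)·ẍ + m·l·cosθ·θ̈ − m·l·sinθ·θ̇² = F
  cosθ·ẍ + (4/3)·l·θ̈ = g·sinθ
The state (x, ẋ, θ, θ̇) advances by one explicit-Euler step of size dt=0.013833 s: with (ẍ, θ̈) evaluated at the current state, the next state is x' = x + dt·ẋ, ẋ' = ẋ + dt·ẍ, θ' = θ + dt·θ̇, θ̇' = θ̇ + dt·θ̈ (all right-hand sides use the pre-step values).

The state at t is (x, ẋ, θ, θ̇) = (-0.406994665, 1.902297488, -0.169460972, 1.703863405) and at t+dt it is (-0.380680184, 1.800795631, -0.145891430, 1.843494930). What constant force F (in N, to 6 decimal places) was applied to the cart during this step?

ẍ = (ẋ'−ẋ)/dt = (1.800795631−1.902297488)/0.013833 = -7.337660
θ̈ = (θ̇'−θ̇)/dt = (1.843494930−1.703863405)/0.013833 = 10.094088
sinθ=-0.168651, cosθ=0.985676
F = (M+m)·ẍ + m·l·cosθ·θ̈ − m·l·sinθ·θ̇² = -10.147610 + 0.573281 − -0.028211 = -9.546118

F = -9.546118 N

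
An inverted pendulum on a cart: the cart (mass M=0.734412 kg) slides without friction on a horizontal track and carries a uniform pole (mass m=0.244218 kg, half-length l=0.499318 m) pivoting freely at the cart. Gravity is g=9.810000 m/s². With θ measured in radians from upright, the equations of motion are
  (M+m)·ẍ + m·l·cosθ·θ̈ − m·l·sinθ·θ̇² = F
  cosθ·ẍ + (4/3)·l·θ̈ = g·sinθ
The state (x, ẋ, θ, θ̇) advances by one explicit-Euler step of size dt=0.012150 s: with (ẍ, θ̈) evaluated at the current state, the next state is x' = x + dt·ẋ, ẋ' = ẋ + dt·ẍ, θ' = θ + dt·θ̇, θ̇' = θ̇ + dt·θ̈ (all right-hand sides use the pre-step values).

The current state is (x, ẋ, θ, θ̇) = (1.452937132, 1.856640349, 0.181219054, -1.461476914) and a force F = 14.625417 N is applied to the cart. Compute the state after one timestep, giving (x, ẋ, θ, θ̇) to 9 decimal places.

(1.475495312, 2.074253803, 0.163462109, -1.750723793)

sinθ=0.180228799, cosθ=0.983624715
temp = (F + m·l·θ̇²·sinθ)/(M+m) = (14.625417 + 0.046942152)/0.978630 = 14.992754312
θ̈ = (g·sinθ − cosθ·temp)/(l·(4/3 − m·cos²θ/(M+m))) = -23.806327485
ẍ = temp − m·l·θ̈·cosθ/(M+m) = 17.910572343
Euler: x'=1.452937132+0.012150·1.856640349=1.475495312, ẋ'=1.856640349+0.012150·17.910572343=2.074253803
       θ'=0.181219054+0.012150·-1.461476914=0.163462109, θ̇'=-1.461476914+0.012150·-23.806327485=-1.750723793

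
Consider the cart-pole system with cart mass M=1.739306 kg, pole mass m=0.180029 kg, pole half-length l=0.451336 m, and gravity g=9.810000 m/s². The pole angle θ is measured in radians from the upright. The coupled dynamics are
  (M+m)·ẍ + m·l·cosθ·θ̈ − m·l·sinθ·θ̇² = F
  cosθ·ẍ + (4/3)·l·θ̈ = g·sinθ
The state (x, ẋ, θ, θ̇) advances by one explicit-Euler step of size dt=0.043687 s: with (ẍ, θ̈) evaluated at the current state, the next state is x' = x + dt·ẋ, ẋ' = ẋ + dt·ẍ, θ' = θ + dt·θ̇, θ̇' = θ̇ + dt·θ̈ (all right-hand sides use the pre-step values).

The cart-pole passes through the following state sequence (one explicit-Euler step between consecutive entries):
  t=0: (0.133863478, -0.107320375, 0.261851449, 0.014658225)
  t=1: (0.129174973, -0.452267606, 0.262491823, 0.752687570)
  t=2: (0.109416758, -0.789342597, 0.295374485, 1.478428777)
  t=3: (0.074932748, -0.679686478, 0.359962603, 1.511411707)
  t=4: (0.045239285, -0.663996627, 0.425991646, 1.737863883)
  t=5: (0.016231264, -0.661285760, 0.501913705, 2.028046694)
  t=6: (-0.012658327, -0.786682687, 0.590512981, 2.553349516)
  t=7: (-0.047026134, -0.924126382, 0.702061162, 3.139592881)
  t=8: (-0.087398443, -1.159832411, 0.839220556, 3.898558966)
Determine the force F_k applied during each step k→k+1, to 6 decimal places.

F_0 = -13.828968 N
F_1 = -13.517351 N
F_2 = 4.824597 N
F_3 = 1.018120 N
F_4 = 0.509171 N
F_5 = -4.813432 N
F_6 = -5.427664 N
F_7 = -9.794908 N

step 0→1:
  ẍ = (ẋ'−ẋ)/dt = (-0.452267606−-0.107320375)/0.043687 = -7.895878
  θ̈ = (θ̇'−θ̇)/dt = (0.752687570−0.014658225)/0.043687 = 16.893569
  sinθ=0.258869, cosθ=0.965912
  F = (M+m)·ẍ + m·l·cosθ·θ̈ − m·l·sinθ·θ̇² = -15.154835 + 1.325872 − 0.000005 = -13.828968
step 1→2:
  ẍ = (ẋ'−ẋ)/dt = (-0.789342597−-0.452267606)/0.043687 = -7.715682
  θ̈ = (θ̇'−θ̇)/dt = (1.478428777−0.752687570)/0.043687 = 16.612292
  sinθ=0.259488, cosθ=0.965746
  F = (M+m)·ẍ + m·l·cosθ·θ̈ − m·l·sinθ·θ̇² = -14.808978 + 1.303572 − 0.011945 = -13.517351
step 2→3:
  ẍ = (ẋ'−ẋ)/dt = (-0.679686478−-0.789342597)/0.043687 = 2.510040
  θ̈ = (θ̇'−θ̇)/dt = (1.511411707−1.478428777)/0.043687 = 0.754983
  sinθ=0.291098, cosθ=0.956693
  F = (M+m)·ẍ + m·l·cosθ·θ̈ − m·l·sinθ·θ̇² = 4.817608 + 0.058688 − 0.051699 = 4.824597
step 3→4:
  ẍ = (ẋ'−ẋ)/dt = (-0.663996627−-0.679686478)/0.043687 = 0.359142
  θ̈ = (θ̇'−θ̇)/dt = (1.737863883−1.511411707)/0.043687 = 5.183514
  sinθ=0.352239, cosθ=0.935910
  F = (M+m)·ẍ + m·l·cosθ·θ̈ − m·l·sinθ·θ̇² = 0.689314 + 0.394186 − 0.065380 = 1.018120
step 4→5:
  ẍ = (ẋ'−ẋ)/dt = (-0.661285760−-0.663996627)/0.043687 = 0.062052
  θ̈ = (θ̇'−θ̇)/dt = (2.028046694−1.737863883)/0.043687 = 6.642315
  sinθ=0.413224, cosθ=0.910629
  F = (M+m)·ẍ + m·l·cosθ·θ̈ − m·l·sinθ·θ̇² = 0.119099 + 0.491477 − 0.101405 = 0.509171
step 5→6:
  ẍ = (ẋ'−ẋ)/dt = (-0.786682687−-0.661285760)/0.043687 = -2.870349
  θ̈ = (θ̇'−θ̇)/dt = (2.553349516−2.028046694)/0.043687 = 12.024237
  sinθ=0.481104, cosθ=0.876663
  F = (M+m)·ẍ + m·l·cosθ·θ̈ − m·l·sinθ·θ̇² = -5.509161 + 0.856511 − 0.160782 = -4.813432
step 6→7:
  ẍ = (ẋ'−ẋ)/dt = (-0.924126382−-0.786682687)/0.043687 = -3.146101
  θ̈ = (θ̇'−θ̇)/dt = (3.139592881−2.553349516)/0.043687 = 13.419172
  sinθ=0.556787, cosθ=0.830655
  F = (M+m)·ẍ + m·l·cosθ·θ̈ − m·l·sinθ·θ̇² = -6.038421 + 0.905710 − 0.294953 = -5.427664
step 7→8:
  ẍ = (ẋ'−ẋ)/dt = (-1.159832411−-0.924126382)/0.043687 = -5.395336
  θ̈ = (θ̇'−θ̇)/dt = (3.898558966−3.139592881)/0.043687 = 17.372813
  sinθ=0.645793, cosθ=0.763513
  F = (M+m)·ẍ + m·l·cosθ·θ̈ − m·l·sinθ·θ̇² = -10.355457 + 1.077777 − 0.517228 = -9.794908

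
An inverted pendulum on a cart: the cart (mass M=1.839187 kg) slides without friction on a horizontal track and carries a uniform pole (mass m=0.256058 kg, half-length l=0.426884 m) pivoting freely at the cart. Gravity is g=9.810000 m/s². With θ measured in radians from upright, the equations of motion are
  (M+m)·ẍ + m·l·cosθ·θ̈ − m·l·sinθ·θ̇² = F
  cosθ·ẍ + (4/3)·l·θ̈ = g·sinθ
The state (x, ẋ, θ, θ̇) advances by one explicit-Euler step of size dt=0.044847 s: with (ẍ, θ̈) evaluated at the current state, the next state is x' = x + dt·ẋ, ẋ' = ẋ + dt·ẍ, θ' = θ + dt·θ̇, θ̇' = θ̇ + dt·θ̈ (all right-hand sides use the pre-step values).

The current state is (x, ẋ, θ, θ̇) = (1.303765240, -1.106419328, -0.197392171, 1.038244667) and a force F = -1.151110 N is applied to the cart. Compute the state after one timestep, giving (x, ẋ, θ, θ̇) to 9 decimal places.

(1.254145652, -1.125477572, -0.150830012, 0.919491990)

sinθ=-0.196112812, cosθ=0.980581340
temp = (F + m·l·θ̇²·sinθ)/(M+m) = (-1.151110 + -0.023107535)/2.095245 = -0.560420158
θ̈ = (g·sinθ − cosθ·temp)/(l·(4/3 − m·cos²θ/(M+m))) = -2.647951414
ẍ = temp − m·l·θ̈·cosθ/(M+m) = -0.424961412
Euler: x'=1.303765240+0.044847·-1.106419328=1.254145652, ẋ'=-1.106419328+0.044847·-0.424961412=-1.125477572
       θ'=-0.197392171+0.044847·1.038244667=-0.150830012, θ̇'=1.038244667+0.044847·-2.647951414=0.919491990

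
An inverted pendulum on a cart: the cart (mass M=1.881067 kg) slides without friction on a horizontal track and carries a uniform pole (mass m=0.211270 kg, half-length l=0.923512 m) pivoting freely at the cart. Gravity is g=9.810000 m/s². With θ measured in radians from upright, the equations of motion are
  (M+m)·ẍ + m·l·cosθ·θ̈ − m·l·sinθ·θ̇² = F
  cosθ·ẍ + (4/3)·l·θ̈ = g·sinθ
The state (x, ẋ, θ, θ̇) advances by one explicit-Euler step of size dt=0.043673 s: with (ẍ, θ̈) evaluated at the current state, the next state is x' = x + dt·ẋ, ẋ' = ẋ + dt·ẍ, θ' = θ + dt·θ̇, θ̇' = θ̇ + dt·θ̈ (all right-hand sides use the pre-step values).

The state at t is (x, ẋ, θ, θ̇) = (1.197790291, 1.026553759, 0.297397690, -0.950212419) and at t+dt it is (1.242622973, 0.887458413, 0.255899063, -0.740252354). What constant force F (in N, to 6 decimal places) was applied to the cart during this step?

F = -5.818738 N

ẍ = (ẋ'−ẋ)/dt = (0.887458413−1.026553759)/0.043673 = -3.184928
θ̈ = (θ̇'−θ̇)/dt = (-0.740252354−-0.950212419)/0.043673 = 4.807548
sinθ=0.293033, cosθ=0.956102
F = (M+m)·ẍ + m·l·cosθ·θ̈ − m·l·sinθ·θ̇² = -6.663942 + 0.896826 − 0.051622 = -5.818738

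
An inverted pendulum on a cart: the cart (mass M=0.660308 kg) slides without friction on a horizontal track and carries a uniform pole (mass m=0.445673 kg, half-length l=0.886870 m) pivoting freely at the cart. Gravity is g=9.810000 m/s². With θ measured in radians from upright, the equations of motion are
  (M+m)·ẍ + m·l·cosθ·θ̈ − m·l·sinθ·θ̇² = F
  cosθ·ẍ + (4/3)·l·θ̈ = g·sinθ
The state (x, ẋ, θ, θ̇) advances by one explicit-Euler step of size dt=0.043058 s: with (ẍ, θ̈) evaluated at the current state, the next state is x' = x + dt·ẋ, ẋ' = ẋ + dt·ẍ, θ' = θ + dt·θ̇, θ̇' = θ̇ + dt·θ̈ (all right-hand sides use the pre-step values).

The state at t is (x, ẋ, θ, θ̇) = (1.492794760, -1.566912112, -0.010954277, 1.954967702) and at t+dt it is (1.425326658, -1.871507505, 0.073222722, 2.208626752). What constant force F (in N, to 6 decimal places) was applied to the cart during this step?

ẍ = (ẋ'−ẋ)/dt = (-1.871507505−-1.566912112)/0.043058 = -7.074072
θ̈ = (θ̇'−θ̇)/dt = (2.208626752−1.954967702)/0.043058 = 5.891102
sinθ=-0.010954, cosθ=0.999940
F = (M+m)·ẍ + m·l·cosθ·θ̈ − m·l·sinθ·θ̇² = -7.823789 + 2.328342 − -0.016547 = -5.478900

F = -5.478900 N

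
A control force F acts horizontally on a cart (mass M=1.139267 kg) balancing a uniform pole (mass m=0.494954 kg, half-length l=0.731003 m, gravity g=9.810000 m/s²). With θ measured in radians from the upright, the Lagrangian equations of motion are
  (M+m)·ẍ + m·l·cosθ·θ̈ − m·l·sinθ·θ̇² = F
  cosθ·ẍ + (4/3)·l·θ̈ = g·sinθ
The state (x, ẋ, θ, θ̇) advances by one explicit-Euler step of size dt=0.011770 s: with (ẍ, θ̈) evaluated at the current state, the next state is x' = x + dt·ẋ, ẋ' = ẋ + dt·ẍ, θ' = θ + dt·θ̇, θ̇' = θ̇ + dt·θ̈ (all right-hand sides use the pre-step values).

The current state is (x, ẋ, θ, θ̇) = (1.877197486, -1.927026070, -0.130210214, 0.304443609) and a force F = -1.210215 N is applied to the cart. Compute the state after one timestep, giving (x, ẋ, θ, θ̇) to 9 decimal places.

(1.854516389, -1.933941331, -0.126626913, 0.296096806)

sinθ=-0.129842580, cosθ=0.991534621
temp = (F + m·l·θ̇²·sinθ)/(M+m) = (-1.210215 + -0.004354265)/1.634221 = -0.743209924
θ̈ = (g·sinθ − cosθ·temp)/(l·(4/3 − m·cos²θ/(M+m))) = -0.709159120
ẍ = temp − m·l·θ̈·cosθ/(M+m) = -0.587532805
Euler: x'=1.877197486+0.011770·-1.927026070=1.854516389, ẋ'=-1.927026070+0.011770·-0.587532805=-1.933941331
       θ'=-0.130210214+0.011770·0.304443609=-0.126626913, θ̇'=0.304443609+0.011770·-0.709159120=0.296096806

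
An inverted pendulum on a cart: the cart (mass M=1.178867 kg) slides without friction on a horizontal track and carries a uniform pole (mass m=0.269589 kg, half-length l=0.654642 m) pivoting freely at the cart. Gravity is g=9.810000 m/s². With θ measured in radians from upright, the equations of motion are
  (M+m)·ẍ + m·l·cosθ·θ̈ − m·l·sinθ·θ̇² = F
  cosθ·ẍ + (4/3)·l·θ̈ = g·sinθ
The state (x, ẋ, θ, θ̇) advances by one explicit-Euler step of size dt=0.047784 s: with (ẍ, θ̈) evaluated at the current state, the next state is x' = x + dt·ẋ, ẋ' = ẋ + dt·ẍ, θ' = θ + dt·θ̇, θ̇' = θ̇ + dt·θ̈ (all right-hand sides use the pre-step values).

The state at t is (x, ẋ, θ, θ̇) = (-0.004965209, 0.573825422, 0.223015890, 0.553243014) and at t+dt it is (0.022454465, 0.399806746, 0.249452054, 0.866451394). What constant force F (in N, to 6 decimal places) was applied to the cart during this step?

ẍ = (ẋ'−ẋ)/dt = (0.399806746−0.573825422)/0.047784 = -3.641777
θ̈ = (θ̇'−θ̇)/dt = (0.866451394−0.553243014)/0.047784 = 6.554671
sinθ=0.221172, cosθ=0.975235
F = (M+m)·ẍ + m·l·cosθ·θ̈ − m·l·sinθ·θ̇² = -5.274954 + 1.128148 − 0.011947 = -4.158753

F = -4.158753 N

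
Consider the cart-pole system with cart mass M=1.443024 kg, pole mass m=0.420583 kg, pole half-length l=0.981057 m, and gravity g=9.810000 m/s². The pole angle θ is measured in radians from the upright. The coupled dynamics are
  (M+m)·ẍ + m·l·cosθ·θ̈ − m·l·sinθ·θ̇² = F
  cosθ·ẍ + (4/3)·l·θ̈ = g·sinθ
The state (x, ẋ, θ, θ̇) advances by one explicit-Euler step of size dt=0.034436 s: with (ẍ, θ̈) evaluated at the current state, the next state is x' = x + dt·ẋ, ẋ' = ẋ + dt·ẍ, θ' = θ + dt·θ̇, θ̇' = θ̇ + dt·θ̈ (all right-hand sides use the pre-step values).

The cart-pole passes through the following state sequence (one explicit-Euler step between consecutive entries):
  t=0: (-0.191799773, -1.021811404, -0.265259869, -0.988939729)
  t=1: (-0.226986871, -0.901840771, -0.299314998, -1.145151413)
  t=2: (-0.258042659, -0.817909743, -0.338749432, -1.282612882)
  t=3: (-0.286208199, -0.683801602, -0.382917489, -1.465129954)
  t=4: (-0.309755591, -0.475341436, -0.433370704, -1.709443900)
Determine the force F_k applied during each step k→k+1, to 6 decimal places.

step 0→1:
  ẍ = (ẋ'−ẋ)/dt = (-0.901840771−-1.021811404)/0.034436 = 3.483872
  θ̈ = (θ̇'−θ̇)/dt = (-1.145151413−-0.988939729)/0.034436 = -4.536290
  sinθ=-0.262160, cosθ=0.965024
  F = (M+m)·ẍ + m·l·cosθ·θ̈ − m·l·sinθ·θ̇² = 6.492569 + -1.806280 − -0.105792 = 4.792081
step 1→2:
  ẍ = (ẋ'−ẋ)/dt = (-0.817909743−-0.901840771)/0.034436 = 2.437305
  θ̈ = (θ̇'−θ̇)/dt = (-1.282612882−-1.145151413)/0.034436 = -3.991795
  sinθ=-0.294866, cosθ=0.955539
  F = (M+m)·ẍ + m·l·cosθ·θ̈ − m·l·sinθ·θ̇² = 4.542178 + -1.573847 − -0.159550 = 3.127881
step 2→3:
  ẍ = (ẋ'−ẋ)/dt = (-0.683801602−-0.817909743)/0.034436 = 3.894417
  θ̈ = (θ̇'−θ̇)/dt = (-1.465129954−-1.282612882)/0.034436 = -5.300182
  sinθ=-0.332308, cosθ=0.943171
  F = (M+m)·ẍ + m·l·cosθ·θ̈ − m·l·sinθ·θ̇² = 7.257663 + -2.062658 − -0.225568 = 5.420573
step 3→4:
  ẍ = (ẋ'−ẋ)/dt = (-0.475341436−-0.683801602)/0.034436 = 6.053553
  θ̈ = (θ̇'−θ̇)/dt = (-1.709443900−-1.465129954)/0.034436 = -7.094725
  sinθ=-0.373628, cosθ=0.927579
  F = (M+m)·ẍ + m·l·cosθ·θ̈ − m·l·sinθ·θ̇² = 11.281445 + -2.715390 − -0.330931 = 8.896986

F_0 = 4.792081 N
F_1 = 3.127881 N
F_2 = 5.420573 N
F_3 = 8.896986 N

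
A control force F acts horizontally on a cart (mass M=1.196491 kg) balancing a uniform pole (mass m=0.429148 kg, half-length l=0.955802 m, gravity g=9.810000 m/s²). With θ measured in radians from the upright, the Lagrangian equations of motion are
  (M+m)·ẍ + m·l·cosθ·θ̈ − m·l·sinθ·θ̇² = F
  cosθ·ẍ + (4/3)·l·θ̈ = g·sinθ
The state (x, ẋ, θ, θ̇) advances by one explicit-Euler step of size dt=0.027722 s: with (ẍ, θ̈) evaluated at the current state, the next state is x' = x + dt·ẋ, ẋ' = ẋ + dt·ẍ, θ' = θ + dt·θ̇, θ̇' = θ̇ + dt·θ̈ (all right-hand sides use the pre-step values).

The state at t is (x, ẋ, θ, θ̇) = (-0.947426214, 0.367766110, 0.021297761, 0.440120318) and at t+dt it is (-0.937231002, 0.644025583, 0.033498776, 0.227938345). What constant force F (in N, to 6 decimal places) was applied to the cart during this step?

ẍ = (ẋ'−ẋ)/dt = (0.644025583−0.367766110)/0.027722 = 9.965351
θ̈ = (θ̇'−θ̇)/dt = (0.227938345−0.440120318)/0.027722 = -7.653920
sinθ=0.021296, cosθ=0.999773
F = (M+m)·ẍ + m·l·cosθ·θ̈ − m·l·sinθ·θ̇² = 16.200064 + -3.138777 − 0.001692 = 13.059595

F = 13.059595 N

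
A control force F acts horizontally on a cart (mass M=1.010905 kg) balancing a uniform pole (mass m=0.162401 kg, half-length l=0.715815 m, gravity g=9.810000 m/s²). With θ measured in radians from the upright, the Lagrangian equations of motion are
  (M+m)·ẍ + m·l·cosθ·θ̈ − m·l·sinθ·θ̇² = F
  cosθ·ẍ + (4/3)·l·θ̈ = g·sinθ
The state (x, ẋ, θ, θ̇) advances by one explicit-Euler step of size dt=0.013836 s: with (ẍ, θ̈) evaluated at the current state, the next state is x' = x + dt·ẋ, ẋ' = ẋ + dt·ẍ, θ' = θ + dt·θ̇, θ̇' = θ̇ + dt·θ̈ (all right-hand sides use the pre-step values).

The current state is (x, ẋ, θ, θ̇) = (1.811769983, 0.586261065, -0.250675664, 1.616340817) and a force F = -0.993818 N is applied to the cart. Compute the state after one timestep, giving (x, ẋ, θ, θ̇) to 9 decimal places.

(1.819881491, 0.576043819, -0.228311972, 1.591434203)

sinθ=-0.248058562, cosθ=0.968745039
temp = (F + m·l·θ̇²·sinθ)/(M+m) = (-0.993818 + -0.075337221)/1.173306 = -0.911233064
θ̈ = (g·sinθ − cosθ·temp)/(l·(4/3 − m·cos²θ/(M+m))) = -1.800131094
ẍ = temp − m·l·θ̈·cosθ/(M+m) = -0.738453717
Euler: x'=1.811769983+0.013836·0.586261065=1.819881491, ẋ'=0.586261065+0.013836·-0.738453717=0.576043819
       θ'=-0.250675664+0.013836·1.616340817=-0.228311972, θ̇'=1.616340817+0.013836·-1.800131094=1.591434203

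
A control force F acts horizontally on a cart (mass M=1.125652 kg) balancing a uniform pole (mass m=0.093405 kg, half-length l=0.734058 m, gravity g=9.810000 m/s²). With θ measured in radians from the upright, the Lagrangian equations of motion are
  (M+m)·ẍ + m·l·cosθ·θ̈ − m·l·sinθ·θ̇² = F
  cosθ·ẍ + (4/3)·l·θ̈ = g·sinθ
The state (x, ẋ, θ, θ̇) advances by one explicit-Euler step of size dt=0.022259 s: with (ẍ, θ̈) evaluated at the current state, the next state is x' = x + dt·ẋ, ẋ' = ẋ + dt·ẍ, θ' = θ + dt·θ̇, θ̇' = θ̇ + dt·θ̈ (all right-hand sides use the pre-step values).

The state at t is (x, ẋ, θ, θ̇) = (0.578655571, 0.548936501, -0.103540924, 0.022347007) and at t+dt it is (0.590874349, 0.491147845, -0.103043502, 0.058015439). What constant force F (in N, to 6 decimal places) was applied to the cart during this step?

ẍ = (ẋ'−ẋ)/dt = (0.491147845−0.548936501)/0.022259 = -2.596193
θ̈ = (θ̇'−θ̇)/dt = (0.058015439−0.022347007)/0.022259 = 1.602427
sinθ=-0.103356, cosθ=0.994644
F = (M+m)·ẍ + m·l·cosθ·θ̈ − m·l·sinθ·θ̇² = -3.164907 + 0.109282 − -0.000004 = -3.055622

F = -3.055622 N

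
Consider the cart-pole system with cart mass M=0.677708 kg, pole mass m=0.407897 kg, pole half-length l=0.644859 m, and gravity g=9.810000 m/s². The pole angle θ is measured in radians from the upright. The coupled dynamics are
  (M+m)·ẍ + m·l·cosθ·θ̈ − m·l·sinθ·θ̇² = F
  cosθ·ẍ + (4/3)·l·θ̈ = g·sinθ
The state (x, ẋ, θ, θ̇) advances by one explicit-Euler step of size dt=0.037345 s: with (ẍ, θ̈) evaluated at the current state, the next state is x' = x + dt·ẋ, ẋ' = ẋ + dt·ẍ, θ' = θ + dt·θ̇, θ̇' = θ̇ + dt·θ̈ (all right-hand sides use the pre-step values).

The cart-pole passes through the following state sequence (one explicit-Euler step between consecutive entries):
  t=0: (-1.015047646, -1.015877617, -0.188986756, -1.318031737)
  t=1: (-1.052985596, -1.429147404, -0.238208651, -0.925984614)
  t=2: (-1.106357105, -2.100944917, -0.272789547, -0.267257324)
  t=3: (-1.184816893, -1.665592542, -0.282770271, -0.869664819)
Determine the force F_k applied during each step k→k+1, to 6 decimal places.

F_0 = -9.215570 N
F_1 = -14.967010 N
F_2 = 8.574482 N

step 0→1:
  ẍ = (ẋ'−ẋ)/dt = (-1.429147404−-1.015877617)/0.037345 = -11.066268
  θ̈ = (θ̇'−θ̇)/dt = (-0.925984614−-1.318031737)/0.037345 = 10.497982
  sinθ=-0.187864, cosθ=0.982195
  F = (M+m)·ẍ + m·l·cosθ·θ̈ − m·l·sinθ·θ̇² = -12.013596 + 2.712182 − -0.085844 = -9.215570
step 1→2:
  ẍ = (ẋ'−ẋ)/dt = (-2.100944917−-1.429147404)/0.037345 = -17.988955
  θ̈ = (θ̇'−θ̇)/dt = (-0.267257324−-0.925984614)/0.037345 = 17.638969
  sinθ=-0.235962, cosθ=0.971762
  F = (M+m)·ẍ + m·l·cosθ·θ̈ − m·l·sinθ·θ̇² = -19.528899 + 4.508670 − -0.053219 = -14.967010
step 2→3:
  ẍ = (ẋ'−ẋ)/dt = (-1.665592542−-2.100944917)/0.037345 = 11.657581
  θ̈ = (θ̇'−θ̇)/dt = (-0.869664819−-0.267257324)/0.037345 = -16.130874
  sinθ=-0.269419, cosθ=0.963023
  F = (M+m)·ẍ + m·l·cosθ·θ̈ − m·l·sinθ·θ̇² = 12.655529 + -4.086108 − -0.005062 = 8.574482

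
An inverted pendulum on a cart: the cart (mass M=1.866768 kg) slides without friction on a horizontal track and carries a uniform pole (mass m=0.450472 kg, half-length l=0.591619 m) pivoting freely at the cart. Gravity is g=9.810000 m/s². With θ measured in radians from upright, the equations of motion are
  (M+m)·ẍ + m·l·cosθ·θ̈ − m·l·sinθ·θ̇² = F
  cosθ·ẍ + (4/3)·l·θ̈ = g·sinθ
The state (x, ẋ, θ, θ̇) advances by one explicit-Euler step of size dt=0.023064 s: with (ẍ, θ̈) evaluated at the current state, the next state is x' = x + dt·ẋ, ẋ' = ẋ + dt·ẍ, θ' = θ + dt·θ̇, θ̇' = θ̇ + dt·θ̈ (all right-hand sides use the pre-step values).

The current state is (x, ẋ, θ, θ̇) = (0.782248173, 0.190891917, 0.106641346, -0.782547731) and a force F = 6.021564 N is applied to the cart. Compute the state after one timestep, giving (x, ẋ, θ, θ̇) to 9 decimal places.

(0.786650904, 0.257043024, 0.088592665, -0.835401741)

sinθ=0.106439333, cosθ=0.994319198
temp = (F + m·l·θ̇²·sinθ)/(M+m) = (6.021564 + 0.017371357)/2.317240 = 2.606089726
θ̈ = (g·sinθ − cosθ·temp)/(l·(4/3 − m·cos²θ/(M+m))) = -2.291623733
ẍ = temp − m·l·θ̈·cosθ/(M+m) = 2.868154129
Euler: x'=0.782248173+0.023064·0.190891917=0.786650904, ẋ'=0.190891917+0.023064·2.868154129=0.257043024
       θ'=0.106641346+0.023064·-0.782547731=0.088592665, θ̇'=-0.782547731+0.023064·-2.291623733=-0.835401741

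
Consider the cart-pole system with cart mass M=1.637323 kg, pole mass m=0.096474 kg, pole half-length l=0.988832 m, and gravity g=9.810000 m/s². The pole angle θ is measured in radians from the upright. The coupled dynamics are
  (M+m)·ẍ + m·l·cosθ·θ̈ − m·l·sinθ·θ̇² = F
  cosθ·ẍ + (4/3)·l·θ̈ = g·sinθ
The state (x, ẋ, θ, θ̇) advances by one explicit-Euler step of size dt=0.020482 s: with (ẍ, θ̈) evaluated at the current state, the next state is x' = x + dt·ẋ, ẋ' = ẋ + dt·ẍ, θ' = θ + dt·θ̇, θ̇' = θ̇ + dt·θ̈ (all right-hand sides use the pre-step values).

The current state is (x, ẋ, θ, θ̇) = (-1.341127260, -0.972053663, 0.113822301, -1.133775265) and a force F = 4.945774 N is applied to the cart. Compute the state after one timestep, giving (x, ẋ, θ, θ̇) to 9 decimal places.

sinθ=0.113576689, cosθ=0.993529232
temp = (F + m·l·θ̇²·sinθ)/(M+m) = (4.945774 + 0.013927590)/1.733797 = 2.860601091
θ̈ = (g·sinθ − cosθ·temp)/(l·(4/3 − m·cos²θ/(M+m))) = -1.366870958
ẍ = temp − m·l·θ̈·cosθ/(M+m) = 2.935322098
Euler: x'=-1.341127260+0.020482·-0.972053663=-1.361036863, ẋ'=-0.972053663+0.020482·2.935322098=-0.911932396
       θ'=0.113822301+0.020482·-1.133775265=0.090600316, θ̇'=-1.133775265+0.020482·-1.366870958=-1.161771516

(-1.361036863, -0.911932396, 0.090600316, -1.161771516)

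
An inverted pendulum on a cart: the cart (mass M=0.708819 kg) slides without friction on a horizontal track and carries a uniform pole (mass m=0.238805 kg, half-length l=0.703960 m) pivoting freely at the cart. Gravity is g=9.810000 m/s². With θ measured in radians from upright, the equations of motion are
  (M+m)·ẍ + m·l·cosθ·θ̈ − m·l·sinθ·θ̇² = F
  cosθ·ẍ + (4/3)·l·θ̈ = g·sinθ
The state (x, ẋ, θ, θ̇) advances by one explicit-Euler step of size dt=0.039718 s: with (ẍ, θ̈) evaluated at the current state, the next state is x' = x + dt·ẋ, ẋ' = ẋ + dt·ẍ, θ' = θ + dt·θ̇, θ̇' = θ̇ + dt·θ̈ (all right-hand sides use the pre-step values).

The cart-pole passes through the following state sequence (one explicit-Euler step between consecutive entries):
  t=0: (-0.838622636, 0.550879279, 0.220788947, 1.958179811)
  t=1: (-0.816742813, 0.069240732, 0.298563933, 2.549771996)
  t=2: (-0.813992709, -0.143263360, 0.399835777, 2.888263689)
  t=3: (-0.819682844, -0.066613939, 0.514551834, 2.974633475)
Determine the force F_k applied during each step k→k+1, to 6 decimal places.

step 0→1:
  ẍ = (ẋ'−ẋ)/dt = (0.069240732−0.550879279)/0.039718 = -12.126455
  θ̈ = (θ̇'−θ̇)/dt = (2.549771996−1.958179811)/0.039718 = 14.894813
  sinθ=0.218999, cosθ=0.975725
  F = (M+m)·ẍ + m·l·cosθ·θ̈ − m·l·sinθ·θ̇² = -11.491320 + 2.443171 − 0.141169 = -9.189318
step 1→2:
  ẍ = (ẋ'−ẋ)/dt = (-0.143263360−0.069240732)/0.039718 = -5.350322
  θ̈ = (θ̇'−θ̇)/dt = (2.888263689−2.549771996)/0.039718 = 8.522375
  sinθ=0.294148, cosθ=0.955760
  F = (M+m)·ẍ + m·l·cosθ·θ̈ − m·l·sinθ·θ̇² = -5.070094 + 1.369307 − 0.321484 = -4.022271
step 2→3:
  ẍ = (ẋ'−ẋ)/dt = (-0.066613939−-0.143263360)/0.039718 = 1.929841
  θ̈ = (θ̇'−θ̇)/dt = (2.974633475−2.888263689)/0.039718 = 2.174575
  sinθ=0.389267, cosθ=0.921125
  F = (M+m)·ẍ + m·l·cosθ·θ̈ − m·l·sinθ·θ̇² = 1.828764 + 0.336732 − 0.545900 = 1.619596

F_0 = -9.189318 N
F_1 = -4.022271 N
F_2 = 1.619596 N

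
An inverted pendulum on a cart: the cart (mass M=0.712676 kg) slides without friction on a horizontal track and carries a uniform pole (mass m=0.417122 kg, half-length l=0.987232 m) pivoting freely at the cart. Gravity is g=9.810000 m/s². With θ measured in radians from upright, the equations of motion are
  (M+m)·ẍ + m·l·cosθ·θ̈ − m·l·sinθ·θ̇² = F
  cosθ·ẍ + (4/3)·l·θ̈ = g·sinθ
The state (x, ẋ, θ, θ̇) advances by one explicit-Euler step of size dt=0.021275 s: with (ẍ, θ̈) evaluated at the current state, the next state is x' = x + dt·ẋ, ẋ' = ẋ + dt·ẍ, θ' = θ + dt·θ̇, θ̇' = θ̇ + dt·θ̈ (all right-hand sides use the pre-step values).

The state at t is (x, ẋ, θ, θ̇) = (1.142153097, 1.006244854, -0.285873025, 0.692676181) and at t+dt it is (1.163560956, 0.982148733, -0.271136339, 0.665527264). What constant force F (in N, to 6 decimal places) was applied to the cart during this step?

ẍ = (ẋ'−ẋ)/dt = (0.982148733−1.006244854)/0.021275 = -1.132603
θ̈ = (θ̇'−θ̇)/dt = (0.665527264−0.692676181)/0.021275 = -1.276095
sinθ=-0.281995, cosθ=0.959416
F = (M+m)·ẍ + m·l·cosθ·θ̈ − m·l·sinθ·θ̇² = -1.279612 + -0.504164 − -0.055717 = -1.728060

F = -1.728060 N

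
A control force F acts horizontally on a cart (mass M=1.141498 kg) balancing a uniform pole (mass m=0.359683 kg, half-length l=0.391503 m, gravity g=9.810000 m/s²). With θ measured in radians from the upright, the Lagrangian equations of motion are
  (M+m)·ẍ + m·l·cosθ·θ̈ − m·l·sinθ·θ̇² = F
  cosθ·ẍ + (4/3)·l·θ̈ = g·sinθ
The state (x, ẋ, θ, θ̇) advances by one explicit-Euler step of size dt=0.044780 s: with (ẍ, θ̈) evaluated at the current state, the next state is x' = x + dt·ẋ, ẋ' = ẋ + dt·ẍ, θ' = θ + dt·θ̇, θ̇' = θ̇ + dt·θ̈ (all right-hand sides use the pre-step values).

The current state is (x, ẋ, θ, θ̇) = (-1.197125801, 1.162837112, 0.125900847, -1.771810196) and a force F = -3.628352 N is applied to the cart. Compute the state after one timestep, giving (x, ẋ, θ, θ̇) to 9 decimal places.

sinθ=0.125568501, cosθ=0.992084952
temp = (F + m·l·θ̇²·sinθ)/(M+m) = (-3.628352 + 0.055509857)/1.501181 = -2.380020892
θ̈ = (g·sinθ − cosθ·temp)/(l·(4/3 − m·cos²θ/(M+m))) = 8.362080851
ẍ = temp − m·l·θ̈·cosθ/(M+m) = -3.158210043
Euler: x'=-1.197125801+0.044780·1.162837112=-1.145053955, ẋ'=1.162837112+0.044780·-3.158210043=1.021412466
       θ'=0.125900847+0.044780·-1.771810196=0.046559186, θ̇'=-1.771810196+0.044780·8.362080851=-1.397356215

(-1.145053955, 1.021412466, 0.046559186, -1.397356215)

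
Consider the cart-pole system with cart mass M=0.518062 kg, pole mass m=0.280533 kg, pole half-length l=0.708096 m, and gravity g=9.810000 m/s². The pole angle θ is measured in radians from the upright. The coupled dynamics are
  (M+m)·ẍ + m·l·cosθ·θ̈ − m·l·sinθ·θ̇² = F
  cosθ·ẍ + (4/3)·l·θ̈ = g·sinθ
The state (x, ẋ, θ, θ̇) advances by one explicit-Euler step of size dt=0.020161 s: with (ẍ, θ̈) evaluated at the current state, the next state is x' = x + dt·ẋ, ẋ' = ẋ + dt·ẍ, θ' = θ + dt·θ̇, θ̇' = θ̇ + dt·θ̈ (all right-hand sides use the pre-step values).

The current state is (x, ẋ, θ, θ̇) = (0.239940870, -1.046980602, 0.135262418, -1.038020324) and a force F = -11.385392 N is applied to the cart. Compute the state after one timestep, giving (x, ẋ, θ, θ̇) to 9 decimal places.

(0.218832694, -1.443113688, 0.114334890, -0.594028177)

sinθ=0.134850337, cosθ=0.990865978
temp = (F + m·l·θ̇²·sinθ)/(M+m) = (-11.385392 + 0.028862892)/0.798595 = -14.220636377
θ̈ = (g·sinθ − cosθ·temp)/(l·(4/3 − m·cos²θ/(M+m))) = 22.022327597
ẍ = temp − m·l·θ̈·cosθ/(M+m) = -19.648483988
Euler: x'=0.239940870+0.020161·-1.046980602=0.218832694, ẋ'=-1.046980602+0.020161·-19.648483988=-1.443113688
       θ'=0.135262418+0.020161·-1.038020324=0.114334890, θ̇'=-1.038020324+0.020161·22.022327597=-0.594028177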